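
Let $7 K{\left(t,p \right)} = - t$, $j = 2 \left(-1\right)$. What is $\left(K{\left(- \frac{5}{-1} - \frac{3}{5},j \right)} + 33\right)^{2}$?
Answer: $\frac{1283689}{1225} \approx 1047.9$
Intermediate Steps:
$j = -2$
$K{\left(t,p \right)} = - \frac{t}{7}$ ($K{\left(t,p \right)} = \frac{\left(-1\right) t}{7} = - \frac{t}{7}$)
$\left(K{\left(- \frac{5}{-1} - \frac{3}{5},j \right)} + 33\right)^{2} = \left(- \frac{- \frac{5}{-1} - \frac{3}{5}}{7} + 33\right)^{2} = \left(- \frac{\left(-5\right) \left(-1\right) - \frac{3}{5}}{7} + 33\right)^{2} = \left(- \frac{5 - \frac{3}{5}}{7} + 33\right)^{2} = \left(\left(- \frac{1}{7}\right) \frac{22}{5} + 33\right)^{2} = \left(- \frac{22}{35} + 33\right)^{2} = \left(\frac{1133}{35}\right)^{2} = \frac{1283689}{1225}$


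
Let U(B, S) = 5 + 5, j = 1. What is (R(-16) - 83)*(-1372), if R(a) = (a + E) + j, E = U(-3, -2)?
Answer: 120736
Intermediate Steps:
U(B, S) = 10
E = 10
R(a) = 11 + a (R(a) = (a + 10) + 1 = (10 + a) + 1 = 11 + a)
(R(-16) - 83)*(-1372) = ((11 - 16) - 83)*(-1372) = (-5 - 83)*(-1372) = -88*(-1372) = 120736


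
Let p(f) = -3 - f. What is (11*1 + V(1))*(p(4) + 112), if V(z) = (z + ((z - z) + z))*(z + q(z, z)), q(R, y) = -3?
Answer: 735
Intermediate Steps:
V(z) = 2*z*(-3 + z) (V(z) = (z + ((z - z) + z))*(z - 3) = (z + (0 + z))*(-3 + z) = (z + z)*(-3 + z) = (2*z)*(-3 + z) = 2*z*(-3 + z))
(11*1 + V(1))*(p(4) + 112) = (11*1 + 2*1*(-3 + 1))*((-3 - 1*4) + 112) = (11 + 2*1*(-2))*((-3 - 4) + 112) = (11 - 4)*(-7 + 112) = 7*105 = 735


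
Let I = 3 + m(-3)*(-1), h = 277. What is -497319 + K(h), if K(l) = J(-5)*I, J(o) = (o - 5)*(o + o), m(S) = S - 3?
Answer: -496419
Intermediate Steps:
m(S) = -3 + S
J(o) = 2*o*(-5 + o) (J(o) = (-5 + o)*(2*o) = 2*o*(-5 + o))
I = 9 (I = 3 + (-3 - 3)*(-1) = 3 - 6*(-1) = 3 + 6 = 9)
K(l) = 900 (K(l) = (2*(-5)*(-5 - 5))*9 = (2*(-5)*(-10))*9 = 100*9 = 900)
-497319 + K(h) = -497319 + 900 = -496419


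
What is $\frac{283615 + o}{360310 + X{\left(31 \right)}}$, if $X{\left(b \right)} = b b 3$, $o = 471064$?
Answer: $\frac{754679}{363193} \approx 2.0779$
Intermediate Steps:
$X{\left(b \right)} = 3 b^{2}$ ($X{\left(b \right)} = b^{2} \cdot 3 = 3 b^{2}$)
$\frac{283615 + o}{360310 + X{\left(31 \right)}} = \frac{283615 + 471064}{360310 + 3 \cdot 31^{2}} = \frac{754679}{360310 + 3 \cdot 961} = \frac{754679}{360310 + 2883} = \frac{754679}{363193}$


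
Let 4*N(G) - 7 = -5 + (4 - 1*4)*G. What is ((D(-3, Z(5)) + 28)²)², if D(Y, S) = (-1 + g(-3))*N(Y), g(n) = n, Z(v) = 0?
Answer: 456976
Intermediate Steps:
N(G) = ½ (N(G) = 7/4 + (-5 + (4 - 1*4)*G)/4 = 7/4 + (-5 + (4 - 4)*G)/4 = 7/4 + (-5 + 0*G)/4 = 7/4 + (-5 + 0)/4 = 7/4 + (¼)*(-5) = 7/4 - 5/4 = ½)
D(Y, S) = -2 (D(Y, S) = (-1 - 3)*(½) = -4*½ = -2)
((D(-3, Z(5)) + 28)²)² = ((-2 + 28)²)² = (26²)² = 676² = 456976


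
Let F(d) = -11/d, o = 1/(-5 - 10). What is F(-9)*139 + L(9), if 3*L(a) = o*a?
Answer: 7636/45 ≈ 169.69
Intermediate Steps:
o = -1/15 (o = 1/(-15) = -1/15 ≈ -0.066667)
L(a) = -a/45 (L(a) = (-a/15)/3 = -a/45)
F(-9)*139 + L(9) = -11/(-9)*139 - 1/45*9 = -11*(-⅑)*139 - ⅕ = (11/9)*139 - ⅕ = 1529/9 - ⅕ = 7636/45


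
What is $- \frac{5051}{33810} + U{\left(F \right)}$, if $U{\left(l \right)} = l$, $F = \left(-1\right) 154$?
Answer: $- \frac{5211791}{33810} \approx -154.15$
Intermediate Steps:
$F = -154$
$- \frac{5051}{33810} + U{\left(F \right)} = - \frac{5051}{33810} - 154 = - \frac{5211791}{33810}$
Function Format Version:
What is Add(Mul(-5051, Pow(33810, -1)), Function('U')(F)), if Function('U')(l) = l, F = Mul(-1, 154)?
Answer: Rational(-5211791, 33810) ≈ -154.15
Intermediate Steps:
F = -154
Add(Mul(-5051, Pow(33810, -1)), Function('U')(F)) = Add(Mul(-5051, Pow(33810, -1)), -154) = Add(Mul(-5051, Rational(1, 33810)), -154) = Add(Rational(-5051, 33810), -154) = Rational(-5211791, 33810)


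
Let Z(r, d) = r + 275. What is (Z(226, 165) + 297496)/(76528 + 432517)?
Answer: 297997/509045 ≈ 0.58540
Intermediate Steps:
Z(r, d) = 275 + r
(Z(226, 165) + 297496)/(76528 + 432517) = ((275 + 226) + 297496)/(76528 + 432517) = (501 + 297496)/509045 = 297997*(1/509045) = 297997/509045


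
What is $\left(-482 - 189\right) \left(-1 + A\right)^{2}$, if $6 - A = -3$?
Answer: $-42944$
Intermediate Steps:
$A = 9$ ($A = 6 - -3 = 6 + 3 = 9$)
$\left(-482 - 189\right) \left(-1 + A\right)^{2} = \left(-482 - 189\right) \left(-1 + 9\right)^{2} = - 671 \cdot 8^{2} = \left(-671\right) 64 = -42944$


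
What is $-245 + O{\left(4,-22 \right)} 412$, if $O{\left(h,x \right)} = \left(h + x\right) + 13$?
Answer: $-2305$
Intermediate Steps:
$O{\left(h,x \right)} = 13 + h + x$
$-245 + O{\left(4,-22 \right)} 412 = -245 + \left(13 + 4 - 22\right) 412 = -245 - 2060 = -2305$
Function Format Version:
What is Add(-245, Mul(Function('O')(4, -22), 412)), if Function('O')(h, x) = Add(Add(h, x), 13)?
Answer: -2305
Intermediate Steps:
Function('O')(h, x) = Add(13, h, x)
Add(-245, Mul(Function('O')(4, -22), 412)) = Add(-245, Mul(Add(13, 4, -22), 412)) = Add(-245, Mul(-5, 412)) = Add(-245, -2060) = -2305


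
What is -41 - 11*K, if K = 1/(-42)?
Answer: -1711/42 ≈ -40.738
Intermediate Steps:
K = -1/42 ≈ -0.023810
-41 - 11*K = -41 - 11*(-1/42) = -41 + 11/42 = -1711/42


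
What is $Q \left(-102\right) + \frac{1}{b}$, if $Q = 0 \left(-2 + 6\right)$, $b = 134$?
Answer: $\frac{1}{134} \approx 0.0074627$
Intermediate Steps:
$Q = 0$ ($Q = 0 \cdot 4 = 0$)
$Q \left(-102\right) + \frac{1}{b} = 0 \left(-102\right) + \frac{1}{134} = 0 + \frac{1}{134} = \frac{1}{134}$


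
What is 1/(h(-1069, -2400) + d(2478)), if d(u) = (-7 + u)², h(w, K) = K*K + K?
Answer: 1/11863441 ≈ 8.4293e-8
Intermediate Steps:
h(w, K) = K + K² (h(w, K) = K² + K = K + K²)
1/(h(-1069, -2400) + d(2478)) = 1/(-2400*(1 - 2400) + (-7 + 2478)²) = 1/(-2400*(-2399) + 2471²) = 1/(5757600 + 6105841) = 1/11863441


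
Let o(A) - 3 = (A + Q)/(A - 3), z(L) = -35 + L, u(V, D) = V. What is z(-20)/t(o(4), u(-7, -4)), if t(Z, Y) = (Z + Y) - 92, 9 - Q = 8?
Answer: 55/91 ≈ 0.60440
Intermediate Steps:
Q = 1 (Q = 9 - 1*8 = 9 - 8 = 1)
o(A) = 3 + (1 + A)/(-3 + A) (o(A) = 3 + (A + 1)/(A - 3) = 3 + (1 + A)/(-3 + A))
t(Z, Y) = -92 + Y + Z (t(Z, Y) = (Y + Z) - 92 = -92 + Y + Z)
z(-20)/t(o(4), u(-7, -4)) = (-35 - 20)/(-92 - 7 + 4*(-2 + 4)/(-3 + 4)) = -55/(-92 - 7 + 4*2/1) = -55/(-92 - 7 + 4*1*2) = -55/(-92 - 7 + 8) = -55/(-91) = -55*(-1/91) = 55/91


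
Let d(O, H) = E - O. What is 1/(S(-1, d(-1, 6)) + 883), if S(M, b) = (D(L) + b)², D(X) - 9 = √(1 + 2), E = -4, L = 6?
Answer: 461/424826 - 3*√3/212413 ≈ 0.0010607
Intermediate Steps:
d(O, H) = -4 - O
D(X) = 9 + √3 (D(X) = 9 + √(1 + 2) = 9 + √3)
S(M, b) = (9 + b + √3)² (S(M, b) = ((9 + √3) + b)² = (9 + b + √3)²)
1/(S(-1, d(-1, 6)) + 883) = 1/((9 + (-4 - 1*(-1)) + √3)² + 883) = 1/((9 + (-4 + 1) + √3)² + 883) = 1/((9 - 3 + √3)² + 883) = 1/((6 + √3)² + 883) = 1/(883 + (6 + √3)²)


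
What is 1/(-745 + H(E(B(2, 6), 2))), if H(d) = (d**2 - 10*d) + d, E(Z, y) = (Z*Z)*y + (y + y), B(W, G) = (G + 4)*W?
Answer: 1/638435 ≈ 1.5663e-6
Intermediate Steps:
B(W, G) = W*(4 + G) (B(W, G) = (4 + G)*W = W*(4 + G))
E(Z, y) = 2*y + y*Z**2 (E(Z, y) = Z**2*y + 2*y = y*Z**2 + 2*y = 2*y + y*Z**2)
H(d) = d**2 - 9*d
1/(-745 + H(E(B(2, 6), 2))) = 1/(-745 + (2*(2 + (2*(4 + 6))**2))*(-9 + 2*(2 + (2*(4 + 6))**2))) = 1/(-745 + (2*(2 + (2*10)**2))*(-9 + 2*(2 + (2*10)**2))) = 1/(-745 + (2*(2 + 20**2))*(-9 + 2*(2 + 20**2))) = 1/(-745 + (2*(2 + 400))*(-9 + 2*(2 + 400))) = 1/(-745 + (2*402)*(-9 + 2*402)) = 1/(-745 + 804*(-9 + 804)) = 1/(-745 + 804*795) = 1/(-745 + 639180) = 1/638435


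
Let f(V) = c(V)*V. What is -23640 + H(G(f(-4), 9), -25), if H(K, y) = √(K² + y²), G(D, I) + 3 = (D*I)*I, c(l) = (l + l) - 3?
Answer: -23640 + √12681346 ≈ -20079.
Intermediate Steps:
c(l) = -3 + 2*l (c(l) = 2*l - 3 = -3 + 2*l)
f(V) = V*(-3 + 2*V) (f(V) = (-3 + 2*V)*V = V*(-3 + 2*V))
G(D, I) = -3 + D*I² (G(D, I) = -3 + (D*I)*I = -3 + D*I²)
-23640 + H(G(f(-4), 9), -25) = -23640 + √((-3 - 4*(-3 + 2*(-4))*9²)² + (-25)²) = -23640 + √((-3 - 4*(-3 - 8)*81)² + 625) = -23640 + √((-3 - 4*(-11)*81)² + 625) = -23640 + √((-3 + 44*81)² + 625) = -23640 + √((-3 + 3564)² + 625) = -23640 + √(3561² + 625) = -23640 + √(12680721 + 625) = -23640 + √12681346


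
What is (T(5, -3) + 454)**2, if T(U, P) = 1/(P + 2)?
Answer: 205209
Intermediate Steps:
T(U, P) = 1/(2 + P)
(T(5, -3) + 454)**2 = (1/(2 - 3) + 454)**2 = (1/(-1) + 454)**2 = (-1 + 454)**2 = 453**2 = 205209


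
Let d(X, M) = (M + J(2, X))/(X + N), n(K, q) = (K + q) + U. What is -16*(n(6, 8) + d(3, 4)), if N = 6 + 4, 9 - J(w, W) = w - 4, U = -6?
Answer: -1904/13 ≈ -146.46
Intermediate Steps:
J(w, W) = 13 - w (J(w, W) = 9 - (w - 4) = 9 - (-4 + w) = 9 + (4 - w) = 13 - w)
N = 10
n(K, q) = -6 + K + q (n(K, q) = (K + q) - 6 = -6 + K + q)
d(X, M) = (11 + M)/(10 + X) (d(X, M) = (M + (13 - 1*2))/(X + 10) = (M + (13 - 2))/(10 + X) = (M + 11)/(10 + X) = (11 + M)/(10 + X))
-16*(n(6, 8) + d(3, 4)) = -16*((-6 + 6 + 8) + (11 + 4)/(10 + 3)) = -16*(8 + 15/13) = -16*119/13 = -1904/13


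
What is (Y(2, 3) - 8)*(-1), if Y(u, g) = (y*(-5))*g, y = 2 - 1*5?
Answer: -37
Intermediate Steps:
y = -3 (y = 2 - 5 = -3)
Y(u, g) = 15*g (Y(u, g) = (-3*(-5))*g = 15*g)
(Y(2, 3) - 8)*(-1) = (15*3 - 8)*(-1) = (45 - 8)*(-1) = 37*(-1) = -37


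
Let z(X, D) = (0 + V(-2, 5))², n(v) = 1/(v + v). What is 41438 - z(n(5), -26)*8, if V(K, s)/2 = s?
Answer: 40638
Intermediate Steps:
V(K, s) = 2*s
n(v) = 1/(2*v)
z(X, D) = 100 (z(X, D) = (0 + 2*5)² = (0 + 10)² = 10² = 100)
41438 - z(n(5), -26)*8 = 41438 - 100*8 = 41438 - 1*800 = 41438 - 800 = 40638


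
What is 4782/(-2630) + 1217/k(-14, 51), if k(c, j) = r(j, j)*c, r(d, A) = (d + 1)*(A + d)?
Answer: -179146451/97646640 ≈ -1.8346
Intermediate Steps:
r(d, A) = (1 + d)*(A + d)
k(c, j) = c*(2*j + 2*j**2) (k(c, j) = (j + j + j**2 + j*j)*c = (j + j + j**2 + j**2)*c = (2*j + 2*j**2)*c = c*(2*j + 2*j**2))
4782/(-2630) + 1217/k(-14, 51) = 4782/(-2630) + 1217/((2*(-14)*51*(1 + 51))) = 4782*(-1/2630) + 1217/((2*(-14)*51*52)) = -2391/1315 + 1217/(-74256) = -2391/1315 + 1217*(-1/74256) = -2391/1315 - 1217/74256 = -179146451/97646640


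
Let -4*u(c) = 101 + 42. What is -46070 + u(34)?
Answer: -184423/4 ≈ -46106.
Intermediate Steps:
u(c) = -143/4 (u(c) = -(101 + 42)/4 = -¼*143 = -143/4)
-46070 + u(34) = -46070 - 143/4 = -184423/4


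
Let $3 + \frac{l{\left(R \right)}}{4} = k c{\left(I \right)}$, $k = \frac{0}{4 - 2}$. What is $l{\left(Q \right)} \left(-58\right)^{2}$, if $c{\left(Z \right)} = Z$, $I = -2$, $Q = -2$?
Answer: $-40368$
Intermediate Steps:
$k = 0$ ($k = \frac{0}{2} = 0 \cdot \frac{1}{2} = 0$)
$l{\left(R \right)} = -12$ ($l{\left(R \right)} = -12 + 4 \cdot 0 \left(-2\right) = -12 + 4 \cdot 0 = -12 + 0 = -12$)
$l{\left(Q \right)} \left(-58\right)^{2} = - 12 \left(-58\right)^{2} = \left(-12\right) 3364 = -40368$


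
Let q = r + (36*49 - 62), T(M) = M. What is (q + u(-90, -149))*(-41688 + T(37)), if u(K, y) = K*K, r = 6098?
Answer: -662250900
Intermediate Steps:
u(K, y) = K²
q = 7800 (q = 6098 + (36*49 - 62) = 6098 + (1764 - 62) = 6098 + 1702 = 7800)
(q + u(-90, -149))*(-41688 + T(37)) = (7800 + (-90)²)*(-41688 + 37) = (7800 + 8100)*(-41651) = 15900*(-41651) = -662250900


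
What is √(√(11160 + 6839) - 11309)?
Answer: √(-11309 + √17999) ≈ 105.71*I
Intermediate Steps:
√(√(11160 + 6839) - 11309) = √(√17999 - 11309) = √(-11309 + √17999)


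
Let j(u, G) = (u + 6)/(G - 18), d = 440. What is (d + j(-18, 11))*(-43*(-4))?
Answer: 531824/7 ≈ 75975.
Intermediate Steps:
j(u, G) = (6 + u)/(-18 + G)
(d + j(-18, 11))*(-43*(-4)) = (440 + (6 - 18)/(-18 + 11))*(-43*(-4)) = (440 - 12/(-7))*172 = (440 - ⅐*(-12))*172 = (440 + 12/7)*172 = (3092/7)*172 = 531824/7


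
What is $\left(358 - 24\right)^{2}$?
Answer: $111556$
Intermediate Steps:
$\left(358 - 24\right)^{2} = 334^{2} = 111556$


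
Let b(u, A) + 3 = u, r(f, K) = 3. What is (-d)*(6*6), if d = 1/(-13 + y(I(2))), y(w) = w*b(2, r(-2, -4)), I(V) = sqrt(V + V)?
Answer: 12/5 ≈ 2.4000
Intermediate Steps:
I(V) = sqrt(2)*sqrt(V) (I(V) = sqrt(2*V) = sqrt(2)*sqrt(V))
b(u, A) = -3 + u
y(w) = -w (y(w) = w*(-3 + 2) = w*(-1) = -w)
d = -1/15 (d = 1/(-13 - sqrt(2)*sqrt(2)) = 1/(-13 - 1*2) = 1/(-13 - 2) = 1/(-15) = -1/15 ≈ -0.066667)
(-d)*(6*6) = (-1*(-1/15))*(6*6) = (1/15)*36 = 12/5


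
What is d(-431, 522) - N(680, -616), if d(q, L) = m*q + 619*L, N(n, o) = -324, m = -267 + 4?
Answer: 436795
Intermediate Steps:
m = -263
d(q, L) = -263*q + 619*L
d(-431, 522) - N(680, -616) = (-263*(-431) + 619*522) - 1*(-324) = (113353 + 323118) + 324 = 436471 + 324 = 436795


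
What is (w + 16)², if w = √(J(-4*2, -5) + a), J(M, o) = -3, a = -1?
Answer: 252 + 64*I ≈ 252.0 + 64.0*I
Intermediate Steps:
w = 2*I (w = √(-3 - 1) = √(-4) = 2*I ≈ 2.0*I)
(w + 16)² = (2*I + 16)² = (16 + 2*I)²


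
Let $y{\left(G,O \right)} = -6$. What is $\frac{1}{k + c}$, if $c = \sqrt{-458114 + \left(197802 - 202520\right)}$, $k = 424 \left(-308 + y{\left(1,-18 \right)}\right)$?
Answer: $- \frac{8321}{1107853583} - \frac{i \sqrt{28927}}{4431414332} \approx -7.5109 \cdot 10^{-6} - 3.838 \cdot 10^{-8} i$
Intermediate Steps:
$k = -133136$ ($k = 424 \left(-308 - 6\right) = 424 \left(-314\right) = -133136$)
$c = 4 i \sqrt{28927}$ ($c = \sqrt{-458114 - 4718} = \sqrt{-462832} = 4 i \sqrt{28927} \approx 680.32 i$)
$\frac{1}{k + c} = \frac{1}{-133136 + 4 i \sqrt{28927}}$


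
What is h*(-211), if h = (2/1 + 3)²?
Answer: -5275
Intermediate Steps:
h = 25 (h = (2*1 + 3)² = (2 + 3)² = 5² = 25)
h*(-211) = 25*(-211) = -5275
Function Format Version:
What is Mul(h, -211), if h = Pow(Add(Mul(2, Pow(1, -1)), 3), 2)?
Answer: -5275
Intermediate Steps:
h = 25 (h = Pow(Add(Mul(2, 1), 3), 2) = Pow(Add(2, 3), 2) = Pow(5, 2) = 25)
Mul(h, -211) = Mul(25, -211) = -5275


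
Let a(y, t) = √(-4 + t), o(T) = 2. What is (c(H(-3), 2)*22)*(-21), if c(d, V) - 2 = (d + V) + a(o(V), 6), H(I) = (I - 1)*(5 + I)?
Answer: 1848 - 462*√2 ≈ 1194.6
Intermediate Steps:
H(I) = (-1 + I)*(5 + I)
c(d, V) = 2 + V + d + √2 (c(d, V) = 2 + ((d + V) + √(-4 + 6)) = 2 + ((V + d) + √2) = 2 + (V + d + √2) = 2 + V + d + √2)
(c(H(-3), 2)*22)*(-21) = ((2 + 2 + (-5 + (-3)² + 4*(-3)) + √2)*22)*(-21) = ((2 + 2 + (-5 + 9 - 12) + √2)*22)*(-21) = ((2 + 2 - 8 + √2)*22)*(-21) = ((-4 + √2)*22)*(-21) = (-88 + 22*√2)*(-21) = 1848 - 462*√2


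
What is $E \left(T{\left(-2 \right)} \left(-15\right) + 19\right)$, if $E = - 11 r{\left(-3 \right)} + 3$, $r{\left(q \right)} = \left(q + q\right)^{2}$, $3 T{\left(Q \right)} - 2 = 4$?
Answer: $4323$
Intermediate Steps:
$T{\left(Q \right)} = 2$ ($T{\left(Q \right)} = \frac{2}{3} + \frac{1}{3} \cdot 4 = \frac{2}{3} + \frac{4}{3} = 2$)
$r{\left(q \right)} = 4 q^{2}$ ($r{\left(q \right)} = \left(2 q\right)^{2} = 4 q^{2}$)
$E = -393$ ($E = - 11 \cdot 4 \left(-3\right)^{2} + 3 = - 11 \cdot 4 \cdot 9 + 3 = \left(-11\right) 36 + 3 = -396 + 3 = -393$)
$E \left(T{\left(-2 \right)} \left(-15\right) + 19\right) = - 393 \left(2 \left(-15\right) + 19\right) = - 393 \left(-30 + 19\right) = \left(-393\right) \left(-11\right) = 4323$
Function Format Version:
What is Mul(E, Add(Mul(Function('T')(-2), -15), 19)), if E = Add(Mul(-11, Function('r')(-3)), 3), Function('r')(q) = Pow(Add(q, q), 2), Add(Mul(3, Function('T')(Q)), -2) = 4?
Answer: 4323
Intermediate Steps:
Function('T')(Q) = 2 (Function('T')(Q) = Add(Rational(2, 3), Mul(Rational(1, 3), 4)) = Add(Rational(2, 3), Rational(4, 3)) = 2)
Function('r')(q) = Mul(4, Pow(q, 2)) (Function('r')(q) = Pow(Mul(2, q), 2) = Mul(4, Pow(q, 2)))
E = -393 (E = Add(Mul(-11, Mul(4, Pow(-3, 2))), 3) = Add(Mul(-11, Mul(4, 9)), 3) = Add(Mul(-11, 36), 3) = Add(-396, 3) = -393)
Mul(E, Add(Mul(Function('T')(-2), -15), 19)) = Mul(-393, Add(Mul(2, -15), 19)) = Mul(-393, Add(-30, 19)) = Mul(-393, -11) = 4323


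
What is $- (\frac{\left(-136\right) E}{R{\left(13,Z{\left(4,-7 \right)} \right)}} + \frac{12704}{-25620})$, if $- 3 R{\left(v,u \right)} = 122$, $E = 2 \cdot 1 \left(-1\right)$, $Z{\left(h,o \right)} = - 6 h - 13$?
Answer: $\frac{46016}{6405} \approx 7.1844$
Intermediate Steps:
$Z{\left(h,o \right)} = -13 - 6 h$
$E = -2$ ($E = 2 \left(-1\right) = -2$)
$R{\left(v,u \right)} = - \frac{122}{3}$ ($R{\left(v,u \right)} = \left(- \frac{1}{3}\right) 122 = - \frac{122}{3}$)
$- (\frac{\left(-136\right) E}{R{\left(13,Z{\left(4,-7 \right)} \right)}} + \frac{12704}{-25620}) = - (\frac{\left(-136\right) \left(-2\right)}{- \frac{122}{3}} + \frac{12704}{-25620}) = - (272 \left(- \frac{3}{122}\right) + 12704 \left(- \frac{1}{25620}\right)) = - (- \frac{408}{61} - \frac{3176}{6405}) = \left(-1\right) \left(- \frac{46016}{6405}\right) = \frac{46016}{6405}$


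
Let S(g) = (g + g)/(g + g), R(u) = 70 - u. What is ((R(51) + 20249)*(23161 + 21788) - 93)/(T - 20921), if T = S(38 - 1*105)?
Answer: -911026239/20920 ≈ -43548.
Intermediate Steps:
S(g) = 1 (S(g) = (2*g)/((2*g)) = (2*g)*(1/(2*g)) = 1)
T = 1
((R(51) + 20249)*(23161 + 21788) - 93)/(T - 20921) = (((70 - 1*51) + 20249)*(23161 + 21788) - 93)/(1 - 20921) = (((70 - 51) + 20249)*44949 - 93)/(-20920) = ((19 + 20249)*44949 - 93)*(-1/20920) = (20268*44949 - 93)*(-1/20920) = (911026332 - 93)*(-1/20920) = 911026239*(-1/20920) = -911026239/20920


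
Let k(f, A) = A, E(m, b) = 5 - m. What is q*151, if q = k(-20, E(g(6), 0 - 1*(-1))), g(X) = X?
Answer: -151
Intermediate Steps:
q = -1 (q = 5 - 1*6 = 5 - 6 = -1)
q*151 = -1*151 = -151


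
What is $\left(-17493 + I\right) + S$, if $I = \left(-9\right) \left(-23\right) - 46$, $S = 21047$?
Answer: $3715$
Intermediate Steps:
$I = 161$ ($I = 207 - 46 = 161$)
$\left(-17493 + I\right) + S = \left(-17493 + 161\right) + 21047 = -17332 + 21047 = 3715$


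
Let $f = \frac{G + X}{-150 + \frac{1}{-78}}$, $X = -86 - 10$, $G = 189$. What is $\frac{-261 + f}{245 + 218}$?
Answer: $- \frac{3061215}{5417563} \approx -0.56505$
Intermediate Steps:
$X = -96$
$f = - \frac{7254}{11701}$ ($f = \frac{189 - 96}{-150 + \frac{1}{-78}} = \frac{93}{-150 - \frac{1}{78}} = \frac{93}{- \frac{11701}{78}} = 93 \left(- \frac{78}{11701}\right) = - \frac{7254}{11701} \approx -0.61995$)
$\frac{-261 + f}{245 + 218} = \frac{-261 - \frac{7254}{11701}}{245 + 218} = - \frac{3061215}{11701 \cdot 463} = \left(- \frac{3061215}{11701}\right) \frac{1}{463} = - \frac{3061215}{5417563}$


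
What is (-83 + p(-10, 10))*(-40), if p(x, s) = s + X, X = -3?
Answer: 3040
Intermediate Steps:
p(x, s) = -3 + s (p(x, s) = s - 3 = -3 + s)
(-83 + p(-10, 10))*(-40) = (-83 + (-3 + 10))*(-40) = (-83 + 7)*(-40) = -76*(-40) = 3040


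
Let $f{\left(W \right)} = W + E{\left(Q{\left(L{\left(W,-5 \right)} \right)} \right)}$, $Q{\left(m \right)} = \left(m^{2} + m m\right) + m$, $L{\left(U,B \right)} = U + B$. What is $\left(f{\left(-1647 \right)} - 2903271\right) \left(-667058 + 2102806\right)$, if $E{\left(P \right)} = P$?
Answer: $3663509155224$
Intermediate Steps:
$L{\left(U,B \right)} = B + U$
$Q{\left(m \right)} = m + 2 m^{2}$ ($Q{\left(m \right)} = \left(m^{2} + m^{2}\right) + m = 2 m^{2} + m = m + 2 m^{2}$)
$f{\left(W \right)} = W + \left(-9 + 2 W\right) \left(-5 + W\right)$ ($f{\left(W \right)} = W + \left(-5 + W\right) \left(1 + 2 \left(-5 + W\right)\right) = W + \left(-5 + W\right) \left(1 + \left(-10 + 2 W\right)\right) = W + \left(-5 + W\right) \left(-9 + 2 W\right) = W + \left(-9 + 2 W\right) \left(-5 + W\right)$)
$\left(f{\left(-1647 \right)} - 2903271\right) \left(-667058 + 2102806\right) = \left(\left(-1647 + \left(-9 + 2 \left(-1647\right)\right) \left(-5 - 1647\right)\right) - 2903271\right) \left(-667058 + 2102806\right) = \left(\left(-1647 + \left(-9 - 3294\right) \left(-1652\right)\right) - 2903271\right) 1435748 = \left(\left(-1647 - -5456556\right) - 2903271\right) 1435748 = \left(\left(-1647 + 5456556\right) - 2903271\right) 1435748 = \left(5454909 - 2903271\right) 1435748 = 2551638 \cdot 1435748 = 3663509155224$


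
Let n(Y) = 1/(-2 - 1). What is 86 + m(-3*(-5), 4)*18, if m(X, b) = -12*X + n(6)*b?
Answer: -3178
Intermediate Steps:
n(Y) = -⅓ (n(Y) = 1/(-3) = -⅓)
m(X, b) = -12*X - b/3
86 + m(-3*(-5), 4)*18 = 86 + (-(-36)*(-5) - ⅓*4)*18 = 86 + (-12*15 - 4/3)*18 = 86 + (-180 - 4/3)*18 = 86 - 544/3*18 = 86 - 3264 = -3178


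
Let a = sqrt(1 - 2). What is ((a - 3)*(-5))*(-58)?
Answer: -870 + 290*I ≈ -870.0 + 290.0*I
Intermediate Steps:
a = I (a = sqrt(-1) = I ≈ 1.0*I)
((a - 3)*(-5))*(-58) = ((I - 3)*(-5))*(-58) = ((-3 + I)*(-5))*(-58) = (15 - 5*I)*(-58) = -870 + 290*I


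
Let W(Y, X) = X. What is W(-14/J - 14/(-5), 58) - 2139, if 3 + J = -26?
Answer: -2081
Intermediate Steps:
J = -29 (J = -3 - 26 = -29)
W(-14/J - 14/(-5), 58) - 2139 = 58 - 2139 = -2081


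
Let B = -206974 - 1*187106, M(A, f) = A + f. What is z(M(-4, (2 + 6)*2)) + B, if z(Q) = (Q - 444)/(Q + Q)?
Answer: -394098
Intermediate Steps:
z(Q) = (-444 + Q)/(2*Q) (z(Q) = (-444 + Q)/((2*Q)) = (-444 + Q)*(1/(2*Q)) = (-444 + Q)/(2*Q))
B = -394080 (B = -206974 - 187106 = -394080)
z(M(-4, (2 + 6)*2)) + B = (-444 + (-4 + (2 + 6)*2))/(2*(-4 + (2 + 6)*2)) - 394080 = (-444 + (-4 + 8*2))/(2*(-4 + 8*2)) - 394080 = (-444 + (-4 + 16))/(2*(-4 + 16)) - 394080 = (1/2)*(-444 + 12)/12 - 394080 = (1/2)*(1/12)*(-432) - 394080 = -18 - 394080 = -394098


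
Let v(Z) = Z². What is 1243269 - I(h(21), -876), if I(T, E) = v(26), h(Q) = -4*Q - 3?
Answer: 1242593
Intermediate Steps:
h(Q) = -3 - 4*Q
I(T, E) = 676 (I(T, E) = 26² = 676)
1243269 - I(h(21), -876) = 1243269 - 1*676 = 1243269 - 676 = 1242593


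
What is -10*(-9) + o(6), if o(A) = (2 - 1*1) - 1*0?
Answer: 91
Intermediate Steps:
o(A) = 1 (o(A) = (2 - 1) + 0 = 1 + 0 = 1)
-10*(-9) + o(6) = -10*(-9) + 1 = 90 + 1 = 91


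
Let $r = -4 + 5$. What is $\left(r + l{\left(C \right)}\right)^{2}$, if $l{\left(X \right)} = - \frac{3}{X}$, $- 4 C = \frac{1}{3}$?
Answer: $1369$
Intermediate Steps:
$C = - \frac{1}{12}$ ($C = - \frac{1}{4 \cdot 3} = \left(- \frac{1}{4}\right) \frac{1}{3} = - \frac{1}{12} \approx -0.083333$)
$r = 1$
$\left(r + l{\left(C \right)}\right)^{2} = \left(1 - \frac{3}{- \frac{1}{12}}\right)^{2} = \left(1 - -36\right)^{2} = \left(1 + 36\right)^{2} = 37^{2} = 1369$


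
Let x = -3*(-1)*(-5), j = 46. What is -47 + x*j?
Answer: -737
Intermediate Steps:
x = -15 (x = 3*(-5) = -15)
-47 + x*j = -47 - 15*46 = -47 - 690 = -737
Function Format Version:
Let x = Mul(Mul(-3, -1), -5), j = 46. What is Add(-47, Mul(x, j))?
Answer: -737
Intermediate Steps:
x = -15 (x = Mul(3, -5) = -15)
Add(-47, Mul(x, j)) = Add(-47, Mul(-15, 46)) = Add(-47, -690) = -737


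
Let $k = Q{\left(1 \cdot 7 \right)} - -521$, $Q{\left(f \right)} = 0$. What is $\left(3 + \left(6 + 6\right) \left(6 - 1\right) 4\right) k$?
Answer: $126603$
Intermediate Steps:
$k = 521$ ($k = 0 - -521 = 0 + 521 = 521$)
$\left(3 + \left(6 + 6\right) \left(6 - 1\right) 4\right) k = \left(3 + \left(6 + 6\right) \left(6 - 1\right) 4\right) 521 = \left(3 + 12 \cdot 5 \cdot 4\right) 521 = \left(3 + 60 \cdot 4\right) 521 = \left(3 + 240\right) 521 = 243 \cdot 521 = 126603$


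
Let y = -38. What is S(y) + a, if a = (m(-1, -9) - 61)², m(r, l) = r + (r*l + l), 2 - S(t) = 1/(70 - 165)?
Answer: 365371/95 ≈ 3846.0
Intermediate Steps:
S(t) = 191/95 (S(t) = 2 - 1/(70 - 165) = 2 - 1/(-95) = 2 - 1*(-1/95) = 2 + 1/95 = 191/95)
m(r, l) = l + r + l*r (m(r, l) = r + (l*r + l) = r + (l + l*r) = l + r + l*r)
a = 3844 (a = ((-9 - 1 - 9*(-1)) - 61)² = ((-9 - 1 + 9) - 61)² = (-1 - 61)² = (-62)² = 3844)
S(y) + a = 191/95 + 3844 = 365371/95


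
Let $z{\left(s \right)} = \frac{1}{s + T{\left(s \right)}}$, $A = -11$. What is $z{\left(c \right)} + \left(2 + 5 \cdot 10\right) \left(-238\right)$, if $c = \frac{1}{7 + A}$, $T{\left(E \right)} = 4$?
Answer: $- \frac{185636}{15} \approx -12376.0$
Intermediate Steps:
$c = - \frac{1}{4}$ ($c = \frac{1}{7 - 11} = \frac{1}{-4} = - \frac{1}{4} \approx -0.25$)
$z{\left(s \right)} = \frac{1}{4 + s}$ ($z{\left(s \right)} = \frac{1}{s + 4} = \frac{1}{4 + s}$)
$z{\left(c \right)} + \left(2 + 5 \cdot 10\right) \left(-238\right) = \frac{1}{4 - \frac{1}{4}} + \left(2 + 5 \cdot 10\right) \left(-238\right) = \frac{1}{\frac{15}{4}} + \left(2 + 50\right) \left(-238\right) = \frac{4}{15} + 52 \left(-238\right) = \frac{4}{15} - 12376 = - \frac{185636}{15}$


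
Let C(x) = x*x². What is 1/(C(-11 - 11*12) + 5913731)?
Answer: 1/2989524 ≈ 3.3450e-7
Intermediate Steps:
C(x) = x³
1/(C(-11 - 11*12) + 5913731) = 1/((-11 - 11*12)³ + 5913731) = 1/((-11 - 132)³ + 5913731) = 1/((-143)³ + 5913731) = 1/(-2924207 + 5913731) = 1/2989524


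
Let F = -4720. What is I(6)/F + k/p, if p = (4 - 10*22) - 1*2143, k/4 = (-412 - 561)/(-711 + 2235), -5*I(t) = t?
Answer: 2025391/1515084600 ≈ 0.0013368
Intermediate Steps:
I(t) = -t/5
k = -973/381 (k = 4*((-412 - 561)/(-711 + 2235)) = 4*(-973/1524) = -973/381 ≈ -2.5538)
p = -2359 (p = (4 - 220) - 2143 = -216 - 2143 = -2359)
I(6)/F + k/p = -⅕*6/(-4720) - 973/381/(-2359) = -6/5*(-1/4720) - 973/381*(-1/2359) = 3/11800 + 139/128397 = 2025391/1515084600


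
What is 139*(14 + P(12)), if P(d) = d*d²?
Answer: 242138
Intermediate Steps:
P(d) = d³
139*(14 + P(12)) = 139*(14 + 12³) = 139*(14 + 1728) = 139*1742 = 242138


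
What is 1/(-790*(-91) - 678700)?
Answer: -1/606810 ≈ -1.6480e-6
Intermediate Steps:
1/(-790*(-91) - 678700) = 1/(71890 - 678700) = 1/(-606810) = -1/606810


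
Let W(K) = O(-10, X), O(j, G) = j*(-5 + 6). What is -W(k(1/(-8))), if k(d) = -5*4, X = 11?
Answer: 10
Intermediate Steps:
O(j, G) = j (O(j, G) = j*1 = j)
k(d) = -20
W(K) = -10
-W(k(1/(-8))) = -1*(-10) = 10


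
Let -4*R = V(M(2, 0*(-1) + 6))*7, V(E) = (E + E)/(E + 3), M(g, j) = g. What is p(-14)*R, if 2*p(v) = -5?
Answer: 7/2 ≈ 3.5000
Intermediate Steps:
p(v) = -5/2 (p(v) = (½)*(-5) = -5/2)
V(E) = 2*E/(3 + E) (V(E) = (2*E)/(3 + E) = 2*E/(3 + E))
R = -7/5 (R = -2*2/(3 + 2)*7/4 = -2*2/5*7/4 = -2*2*(⅕)*7/4 = -7/5 ≈ -1.4000)
p(-14)*R = -5/2*(-7/5) = 7/2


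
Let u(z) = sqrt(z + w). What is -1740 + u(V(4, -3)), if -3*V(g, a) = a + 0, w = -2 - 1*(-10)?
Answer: -1737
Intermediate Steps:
w = 8 (w = -2 + 10 = 8)
V(g, a) = -a/3 (V(g, a) = -(a + 0)/3 = -a/3)
u(z) = sqrt(8 + z) (u(z) = sqrt(z + 8) = sqrt(8 + z))
-1740 + u(V(4, -3)) = -1740 + sqrt(8 - 1/3*(-3)) = -1740 + sqrt(8 + 1) = -1740 + sqrt(9) = -1740 + 3 = -1737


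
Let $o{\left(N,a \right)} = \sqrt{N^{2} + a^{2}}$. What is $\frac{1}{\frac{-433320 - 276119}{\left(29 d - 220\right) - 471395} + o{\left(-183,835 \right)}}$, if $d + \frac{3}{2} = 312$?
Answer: $- \frac{656387861019}{312756970571461795} + \frac{856033898841 \sqrt{730714}}{625513941142923590} \approx 0.0011677$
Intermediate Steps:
$d = \frac{621}{2}$ ($d = - \frac{3}{2} + 312 = \frac{621}{2} \approx 310.5$)
$\frac{1}{\frac{-433320 - 276119}{\left(29 d - 220\right) - 471395} + o{\left(-183,835 \right)}} = \frac{1}{\frac{-433320 - 276119}{\left(29 \cdot \frac{621}{2} - 220\right) - 471395} + \sqrt{\left(-183\right)^{2} + 835^{2}}} = \frac{1}{- \frac{709439}{\left(\frac{18009}{2} - 220\right) - 471395} + \sqrt{33489 + 697225}} = \frac{1}{- \frac{709439}{\frac{17569}{2} - 471395} + \sqrt{730714}} = \frac{1}{- \frac{709439}{- \frac{925221}{2}} + \sqrt{730714}} = \frac{1}{\left(-709439\right) \left(- \frac{2}{925221}\right) + \sqrt{730714}} = \frac{1}{\frac{1418878}{925221} + \sqrt{730714}}$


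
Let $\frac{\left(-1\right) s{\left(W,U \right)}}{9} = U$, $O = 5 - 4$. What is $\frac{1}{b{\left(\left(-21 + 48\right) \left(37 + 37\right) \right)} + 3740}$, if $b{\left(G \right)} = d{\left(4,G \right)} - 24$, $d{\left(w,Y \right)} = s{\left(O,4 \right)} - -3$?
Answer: $\frac{1}{3683} \approx 0.00027152$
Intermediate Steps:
$O = 1$ ($O = 5 - 4 = 1$)
$s{\left(W,U \right)} = - 9 U$
$d{\left(w,Y \right)} = -33$ ($d{\left(w,Y \right)} = \left(-9\right) 4 - -3 = -36 + 3 = -33$)
$b{\left(G \right)} = -57$ ($b{\left(G \right)} = -33 - 24 = -57$)
$\frac{1}{b{\left(\left(-21 + 48\right) \left(37 + 37\right) \right)} + 3740} = \frac{1}{-57 + 3740} = \frac{1}{3683}$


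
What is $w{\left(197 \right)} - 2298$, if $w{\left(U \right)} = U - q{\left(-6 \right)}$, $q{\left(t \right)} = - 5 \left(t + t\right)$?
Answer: $-2161$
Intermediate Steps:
$q{\left(t \right)} = - 10 t$ ($q{\left(t \right)} = - 5 \cdot 2 t = - 10 t$)
$w{\left(U \right)} = -60 + U$ ($w{\left(U \right)} = U - \left(-10\right) \left(-6\right) = U - 60 = -60 + U$)
$w{\left(197 \right)} - 2298 = \left(-60 + 197\right) - 2298 = 137 - 2298 = -2161$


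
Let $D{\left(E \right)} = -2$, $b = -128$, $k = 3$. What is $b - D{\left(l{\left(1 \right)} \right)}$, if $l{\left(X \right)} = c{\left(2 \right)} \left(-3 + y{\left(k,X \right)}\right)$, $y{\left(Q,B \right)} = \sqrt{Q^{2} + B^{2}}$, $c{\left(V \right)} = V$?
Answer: $-126$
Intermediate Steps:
$y{\left(Q,B \right)} = \sqrt{B^{2} + Q^{2}}$
$l{\left(X \right)} = -6 + 2 \sqrt{9 + X^{2}}$ ($l{\left(X \right)} = 2 \left(-3 + \sqrt{X^{2} + 3^{2}}\right) = 2 \left(-3 + \sqrt{X^{2} + 9}\right) = 2 \left(-3 + \sqrt{9 + X^{2}}\right) = -6 + 2 \sqrt{9 + X^{2}}$)
$b - D{\left(l{\left(1 \right)} \right)} = -128 - -2 = -128 + 2 = -126$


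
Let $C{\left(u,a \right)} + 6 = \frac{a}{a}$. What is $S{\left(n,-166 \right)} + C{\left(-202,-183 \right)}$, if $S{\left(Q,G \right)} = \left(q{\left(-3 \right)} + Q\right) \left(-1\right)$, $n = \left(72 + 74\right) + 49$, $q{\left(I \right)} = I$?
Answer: $-197$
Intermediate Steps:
$C{\left(u,a \right)} = -5$ ($C{\left(u,a \right)} = -6 + \frac{a}{a} = -6 + 1 = -5$)
$n = 195$ ($n = 146 + 49 = 195$)
$S{\left(Q,G \right)} = 3 - Q$ ($S{\left(Q,G \right)} = \left(-3 + Q\right) \left(-1\right) = 3 - Q$)
$S{\left(n,-166 \right)} + C{\left(-202,-183 \right)} = \left(3 - 195\right) - 5 = -192 - 5 = -197$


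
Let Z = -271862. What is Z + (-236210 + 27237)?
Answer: -480835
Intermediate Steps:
Z + (-236210 + 27237) = -271862 + (-236210 + 27237) = -271862 - 208973 = -480835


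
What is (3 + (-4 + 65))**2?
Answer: 4096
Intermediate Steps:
(3 + (-4 + 65))**2 = (3 + 61)**2 = 64**2 = 4096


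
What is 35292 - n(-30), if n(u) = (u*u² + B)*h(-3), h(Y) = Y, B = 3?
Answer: -45699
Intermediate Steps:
n(u) = -9 - 3*u³ (n(u) = (u*u² + 3)*(-3) = (u³ + 3)*(-3) = (3 + u³)*(-3) = -9 - 3*u³)
35292 - n(-30) = 35292 - (-9 - 3*(-30)³) = 35292 - (-9 - 3*(-27000)) = 35292 - (-9 + 81000) = 35292 - 1*80991 = 35292 - 80991 = -45699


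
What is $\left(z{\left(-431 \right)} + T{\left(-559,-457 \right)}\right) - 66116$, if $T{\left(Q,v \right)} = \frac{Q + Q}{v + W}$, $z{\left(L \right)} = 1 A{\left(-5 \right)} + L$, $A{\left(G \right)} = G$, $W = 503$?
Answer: $- \frac{1531255}{23} \approx -66576.0$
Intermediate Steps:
$z{\left(L \right)} = -5 + L$ ($z{\left(L \right)} = 1 \left(-5\right) + L = -5 + L$)
$T{\left(Q,v \right)} = \frac{2 Q}{503 + v}$ ($T{\left(Q,v \right)} = \frac{Q + Q}{v + 503} = \frac{2 Q}{503 + v}$)
$\left(z{\left(-431 \right)} + T{\left(-559,-457 \right)}\right) - 66116 = \left(\left(-5 - 431\right) + 2 \left(-559\right) \frac{1}{503 - 457}\right) - 66116 = \left(-436 + 2 \left(-559\right) \frac{1}{46}\right) - 66116 = \left(-436 - \frac{559}{23}\right) - 66116 = - \frac{10587}{23} - 66116 = - \frac{1531255}{23}$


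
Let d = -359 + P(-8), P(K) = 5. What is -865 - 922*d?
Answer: 325523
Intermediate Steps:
d = -354 (d = -359 + 5 = -354)
-865 - 922*d = -865 - 922*(-354) = -865 + 326388 = 325523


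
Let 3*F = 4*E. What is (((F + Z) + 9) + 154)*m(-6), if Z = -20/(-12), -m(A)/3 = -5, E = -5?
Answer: 2370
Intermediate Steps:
m(A) = 15 (m(A) = -3*(-5) = 15)
Z = 5/3 (Z = -20*(-1/12) = 5/3 ≈ 1.6667)
F = -20/3 (F = (4*(-5))/3 = (⅓)*(-20) = -20/3 ≈ -6.6667)
(((F + Z) + 9) + 154)*m(-6) = (((-20/3 + 5/3) + 9) + 154)*15 = ((-5 + 9) + 154)*15 = (4 + 154)*15 = 158*15 = 2370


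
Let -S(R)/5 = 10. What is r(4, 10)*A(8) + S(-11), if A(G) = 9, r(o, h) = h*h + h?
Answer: 940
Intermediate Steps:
S(R) = -50 (S(R) = -5*10 = -50)
r(o, h) = h + h² (r(o, h) = h² + h = h + h²)
r(4, 10)*A(8) + S(-11) = (10*(1 + 10))*9 - 50 = (10*11)*9 - 50 = 110*9 - 50 = 990 - 50 = 940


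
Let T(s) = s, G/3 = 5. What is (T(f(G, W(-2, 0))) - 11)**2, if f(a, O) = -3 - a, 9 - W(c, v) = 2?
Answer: 841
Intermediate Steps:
W(c, v) = 7 (W(c, v) = 9 - 1*2 = 9 - 2 = 7)
G = 15 (G = 3*5 = 15)
(T(f(G, W(-2, 0))) - 11)**2 = ((-3 - 1*15) - 11)**2 = ((-3 - 15) - 11)**2 = (-18 - 11)**2 = (-29)**2 = 841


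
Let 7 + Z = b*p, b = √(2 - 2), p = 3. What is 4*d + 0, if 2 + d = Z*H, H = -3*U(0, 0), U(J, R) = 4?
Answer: 328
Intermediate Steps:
b = 0 (b = √0 = 0)
Z = -7 (Z = -7 + 0*3 = -7 + 0 = -7)
H = -12 (H = -3*4 = -12)
d = 82 (d = -2 - 7*(-12) = -2 + 84 = 82)
4*d + 0 = 4*82 + 0 = 328 + 0 = 328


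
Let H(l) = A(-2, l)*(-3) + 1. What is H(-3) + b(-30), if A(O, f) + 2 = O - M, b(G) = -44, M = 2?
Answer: -25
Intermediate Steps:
A(O, f) = -4 + O (A(O, f) = -2 + (O - 1*2) = -2 + (O - 2) = -2 + (-2 + O) = -4 + O)
H(l) = 19 (H(l) = (-4 - 2)*(-3) + 1 = -6*(-3) + 1 = 18 + 1 = 19)
H(-3) + b(-30) = 19 - 44 = -25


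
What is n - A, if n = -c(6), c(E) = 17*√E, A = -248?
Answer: 248 - 17*√6 ≈ 206.36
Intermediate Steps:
n = -17*√6 ≈ -41.641
n - A = -17*√6 - 1*(-248) = -17*√6 + 248 = 248 - 17*√6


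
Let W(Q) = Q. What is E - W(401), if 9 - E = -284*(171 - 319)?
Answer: -42424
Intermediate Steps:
E = -42023 (E = 9 - (-284)*(171 - 319) = 9 - (-284)*(-148) = 9 - 1*42032 = 9 - 42032 = -42023)
E - W(401) = -42023 - 1*401 = -42023 - 401 = -42424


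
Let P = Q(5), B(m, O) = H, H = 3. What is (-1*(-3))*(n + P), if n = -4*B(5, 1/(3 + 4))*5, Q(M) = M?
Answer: -165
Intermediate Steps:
B(m, O) = 3
n = -60 (n = -4*3*5 = -12*5 = -60)
P = 5
(-1*(-3))*(n + P) = (-1*(-3))*(-60 + 5) = 3*(-55) = -165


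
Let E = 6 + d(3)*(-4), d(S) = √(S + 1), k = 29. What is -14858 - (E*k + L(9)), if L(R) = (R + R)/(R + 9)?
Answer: -14801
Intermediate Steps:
d(S) = √(1 + S)
L(R) = 2*R/(9 + R) (L(R) = (2*R)/(9 + R) = 2*R/(9 + R))
E = -2 (E = 6 + √(1 + 3)*(-4) = 6 + √4*(-4) = 6 + 2*(-4) = 6 - 8 = -2)
-14858 - (E*k + L(9)) = -14858 - (-2*29 + 2*9/(9 + 9)) = -14858 - (-58 + 2*9/18) = -14858 - (-58 + 2*9*(1/18)) = -14858 - (-58 + 1) = -14858 - 1*(-57) = -14858 + 57 = -14801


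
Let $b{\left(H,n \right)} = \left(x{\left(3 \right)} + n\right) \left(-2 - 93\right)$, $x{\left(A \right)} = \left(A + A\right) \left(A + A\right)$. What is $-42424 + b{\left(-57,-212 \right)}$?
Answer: $-25704$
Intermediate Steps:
$x{\left(A \right)} = 4 A^{2}$ ($x{\left(A \right)} = 2 A 2 A = 4 A^{2}$)
$b{\left(H,n \right)} = -3420 - 95 n$ ($b{\left(H,n \right)} = \left(4 \cdot 3^{2} + n\right) \left(-2 - 93\right) = \left(4 \cdot 9 + n\right) \left(-95\right) = \left(36 + n\right) \left(-95\right) = -3420 - 95 n$)
$-42424 + b{\left(-57,-212 \right)} = -42424 - -16720 = -42424 + \left(-3420 + 20140\right) = -42424 + 16720 = -25704$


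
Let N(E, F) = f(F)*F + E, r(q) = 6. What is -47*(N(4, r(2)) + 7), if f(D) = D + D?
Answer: -3901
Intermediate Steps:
f(D) = 2*D
N(E, F) = E + 2*F**2 (N(E, F) = (2*F)*F + E = 2*F**2 + E = E + 2*F**2)
-47*(N(4, r(2)) + 7) = -47*((4 + 2*6**2) + 7) = -47*((4 + 2*36) + 7) = -47*((4 + 72) + 7) = -47*(76 + 7) = -47*83 = -3901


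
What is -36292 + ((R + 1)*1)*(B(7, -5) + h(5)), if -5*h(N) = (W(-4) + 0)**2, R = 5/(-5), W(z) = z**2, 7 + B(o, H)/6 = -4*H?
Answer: -36292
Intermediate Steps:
B(o, H) = -42 - 24*H (B(o, H) = -42 + 6*(-4*H) = -42 - 24*H)
R = -1 (R = 5*(-1/5) = -1)
h(N) = -256/5 (h(N) = -((-4)**2 + 0)**2/5 = -(16 + 0)**2/5 = -1/5*16**2 = -1/5*256 = -256/5)
-36292 + ((R + 1)*1)*(B(7, -5) + h(5)) = -36292 + ((-1 + 1)*1)*((-42 - 24*(-5)) - 256/5) = -36292 + (0*1)*((-42 + 120) - 256/5) = -36292 + 0*(78 - 256/5) = -36292 + 0*(134/5) = -36292 + 0 = -36292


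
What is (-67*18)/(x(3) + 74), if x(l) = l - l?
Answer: -603/37 ≈ -16.297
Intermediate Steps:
x(l) = 0
(-67*18)/(x(3) + 74) = (-67*18)/(0 + 74) = -1206/74 = -1206*1/74 = -603/37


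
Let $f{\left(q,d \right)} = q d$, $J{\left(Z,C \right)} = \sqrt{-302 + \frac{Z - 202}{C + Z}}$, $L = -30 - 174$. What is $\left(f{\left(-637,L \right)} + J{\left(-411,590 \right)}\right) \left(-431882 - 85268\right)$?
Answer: $-67202608200 - \frac{517150 i \sqrt{9786109}}{179} \approx -6.7203 \cdot 10^{10} - 9.0379 \cdot 10^{6} i$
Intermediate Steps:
$L = -204$ ($L = -30 - 174 = -204$)
$J{\left(Z,C \right)} = \sqrt{-302 + \frac{-202 + Z}{C + Z}}$
$f{\left(q,d \right)} = d q$
$\left(f{\left(-637,L \right)} + J{\left(-411,590 \right)}\right) \left(-431882 - 85268\right) = \left(\left(-204\right) \left(-637\right) + \sqrt{\frac{-202 - 178180 - -123711}{590 - 411}}\right) \left(-431882 - 85268\right) = \left(129948 + \sqrt{\frac{-202 - 178180 + 123711}{179}}\right) \left(-517150\right) = \left(129948 + \sqrt{\frac{1}{179} \left(-54671\right)}\right) \left(-517150\right) = \left(129948 + \sqrt{- \frac{54671}{179}}\right) \left(-517150\right) = \left(129948 + \frac{i \sqrt{9786109}}{179}\right) \left(-517150\right) = -67202608200 - \frac{517150 i \sqrt{9786109}}{179}$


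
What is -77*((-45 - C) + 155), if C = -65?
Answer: -13475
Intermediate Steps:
-77*((-45 - C) + 155) = -77*((-45 - 1*(-65)) + 155) = -77*((-45 + 65) + 155) = -77*(20 + 155) = -77*175 = -13475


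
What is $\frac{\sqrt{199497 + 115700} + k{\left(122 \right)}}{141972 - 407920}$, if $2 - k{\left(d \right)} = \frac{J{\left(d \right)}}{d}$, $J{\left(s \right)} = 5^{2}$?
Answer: $- \frac{219}{32445656} - \frac{\sqrt{315197}}{265948} \approx -0.0021178$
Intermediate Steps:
$J{\left(s \right)} = 25$
$k{\left(d \right)} = 2 - \frac{25}{d}$
$\frac{\sqrt{199497 + 115700} + k{\left(122 \right)}}{141972 - 407920} = \frac{\sqrt{199497 + 115700} + \left(2 - \frac{25}{122}\right)}{141972 - 407920} = \frac{\sqrt{315197} + \left(2 - \frac{25}{122}\right)}{-265948} = \left(\sqrt{315197} + \left(2 - \frac{25}{122}\right)\right) \left(- \frac{1}{265948}\right) = \left(\sqrt{315197} + \frac{219}{122}\right) \left(- \frac{1}{265948}\right) = \left(\frac{219}{122} + \sqrt{315197}\right) \left(- \frac{1}{265948}\right) = - \frac{219}{32445656} - \frac{\sqrt{315197}}{265948}$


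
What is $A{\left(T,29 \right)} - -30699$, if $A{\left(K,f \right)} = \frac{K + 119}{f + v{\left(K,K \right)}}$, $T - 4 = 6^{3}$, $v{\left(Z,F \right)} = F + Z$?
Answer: $\frac{14398170}{469} \approx 30700.0$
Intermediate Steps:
$T = 220$ ($T = 4 + 6^{3} = 4 + 216 = 220$)
$A{\left(K,f \right)} = \frac{119 + K}{f + 2 K}$ ($A{\left(K,f \right)} = \frac{K + 119}{f + \left(K + K\right)} = \frac{119 + K}{f + 2 K}$)
$A{\left(T,29 \right)} - -30699 = \frac{119 + 220}{29 + 2 \cdot 220} - -30699 = \frac{1}{29 + 440} \cdot 339 + 30699 = \frac{1}{469} \cdot 339 + 30699 = \frac{339}{469} + 30699 = \frac{14398170}{469}$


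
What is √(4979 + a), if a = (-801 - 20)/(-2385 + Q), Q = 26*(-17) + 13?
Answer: √39428999778/2814 ≈ 70.564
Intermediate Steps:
Q = -429 (Q = -442 + 13 = -429)
a = 821/2814 (a = (-801 - 20)/(-2385 - 429) = -821/(-2814) = -821*(-1/2814) = 821/2814 ≈ 0.29176)
√(4979 + a) = √(4979 + 821/2814) = √(14011727/2814) = √39428999778/2814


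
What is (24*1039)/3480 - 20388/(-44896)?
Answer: 12400801/1627480 ≈ 7.6196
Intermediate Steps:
(24*1039)/3480 - 20388/(-44896) = 24936*(1/3480) - 20388*(-1/44896) = 1039/145 + 5097/11224 = 12400801/1627480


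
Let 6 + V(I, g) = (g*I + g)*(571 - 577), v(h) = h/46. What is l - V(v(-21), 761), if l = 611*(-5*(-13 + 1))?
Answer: 900393/23 ≈ 39148.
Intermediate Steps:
v(h) = h/46 (v(h) = h*(1/46) = h/46)
l = 36660 (l = 611*(-5*(-12)) = 611*60 = 36660)
V(I, g) = -6 - 6*g - 6*I*g (V(I, g) = -6 + (g*I + g)*(571 - 577) = -6 + (I*g + g)*(-6) = -6 + (g + I*g)*(-6) = -6 + (-6*g - 6*I*g) = -6 - 6*g - 6*I*g)
l - V(v(-21), 761) = 36660 - (-6 - 6*761 - 6*(1/46)*(-21)*761) = 36660 - (-6 - 4566 - 6*(-21/46)*761) = 36660 - (-6 - 4566 + 47943/23) = 36660 - 1*(-57213/23) = 36660 + 57213/23 = 900393/23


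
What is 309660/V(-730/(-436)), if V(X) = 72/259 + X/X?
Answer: 80201940/331 ≈ 2.4230e+5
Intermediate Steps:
V(X) = 331/259 (V(X) = 72*(1/259) + 1 = 72/259 + 1 = 331/259)
309660/V(-730/(-436)) = 309660/(331/259) = 309660*(259/331) = 80201940/331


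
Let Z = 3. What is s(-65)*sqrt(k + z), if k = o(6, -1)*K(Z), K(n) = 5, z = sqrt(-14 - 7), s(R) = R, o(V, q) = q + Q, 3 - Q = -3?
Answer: -65*sqrt(25 + I*sqrt(21)) ≈ -326.35 - 29.663*I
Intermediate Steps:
Q = 6 (Q = 3 - 1*(-3) = 3 + 3 = 6)
o(V, q) = 6 + q (o(V, q) = q + 6 = 6 + q)
z = I*sqrt(21) (z = sqrt(-21) = I*sqrt(21) ≈ 4.5826*I)
k = 25 (k = (6 - 1)*5 = 5*5 = 25)
s(-65)*sqrt(k + z) = -65*sqrt(25 + I*sqrt(21))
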